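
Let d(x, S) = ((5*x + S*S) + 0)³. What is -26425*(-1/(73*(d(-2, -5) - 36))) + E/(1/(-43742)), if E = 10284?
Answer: -15663973627913/34821 ≈ -4.4984e+8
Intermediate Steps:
d(x, S) = (S² + 5*x)³ (d(x, S) = ((5*x + S²) + 0)³ = ((S² + 5*x) + 0)³ = (S² + 5*x)³)
-26425*(-1/(73*(d(-2, -5) - 36))) + E/(1/(-43742)) = -26425*(-1/(73*(((-5)² + 5*(-2))³ - 36))) + 10284/(1/(-43742)) = -26425*(-1/(73*((25 - 10)³ - 36))) + 10284/(-1/43742) = -26425*(-1/(73*(15³ - 36))) + 10284*(-43742) = -26425*(-1/(73*(3375 - 36))) - 449842728 = -26425/((-73*3339)) - 449842728 = -26425/(-243747) - 449842728 = -26425*(-1/243747) - 449842728 = 3775/34821 - 449842728 = -15663973627913/34821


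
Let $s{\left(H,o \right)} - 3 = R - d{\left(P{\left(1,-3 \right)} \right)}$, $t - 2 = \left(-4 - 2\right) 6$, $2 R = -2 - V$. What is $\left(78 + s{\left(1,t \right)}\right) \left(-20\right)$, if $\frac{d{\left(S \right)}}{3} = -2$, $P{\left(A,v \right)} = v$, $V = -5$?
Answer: $-1770$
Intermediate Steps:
$d{\left(S \right)} = -6$ ($d{\left(S \right)} = 3 \left(-2\right) = -6$)
$R = \frac{3}{2}$ ($R = \frac{-2 - -5}{2} = \frac{-2 + 5}{2} = \frac{1}{2} \cdot 3 = \frac{3}{2} \approx 1.5$)
$t = -34$ ($t = 2 + \left(-4 - 2\right) 6 = 2 - 36 = -34$)
$s{\left(H,o \right)} = \frac{21}{2}$ ($s{\left(H,o \right)} = 3 + \left(\frac{3}{2} - -6\right) = 3 + \left(\frac{3}{2} + 6\right) = 3 + \frac{15}{2} = \frac{21}{2}$)
$\left(78 + s{\left(1,t \right)}\right) \left(-20\right) = \left(78 + \frac{21}{2}\right) \left(-20\right) = \frac{177}{2} \left(-20\right) = -1770$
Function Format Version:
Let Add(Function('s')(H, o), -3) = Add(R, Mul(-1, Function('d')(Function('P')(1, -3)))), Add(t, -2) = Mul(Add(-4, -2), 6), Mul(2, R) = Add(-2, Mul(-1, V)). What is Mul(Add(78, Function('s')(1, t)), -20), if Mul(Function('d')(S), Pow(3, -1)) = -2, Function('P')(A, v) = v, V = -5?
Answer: -1770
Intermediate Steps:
Function('d')(S) = -6 (Function('d')(S) = Mul(3, -2) = -6)
R = Rational(3, 2) (R = Mul(Rational(1, 2), Add(-2, Mul(-1, -5))) = Mul(Rational(1, 2), Add(-2, 5)) = Mul(Rational(1, 2), 3) = Rational(3, 2) ≈ 1.5000)
t = -34 (t = Add(2, Mul(Add(-4, -2), 6)) = Add(2, Mul(-6, 6)) = Add(2, -36) = -34)
Function('s')(H, o) = Rational(21, 2) (Function('s')(H, o) = Add(3, Add(Rational(3, 2), Mul(-1, -6))) = Add(3, Add(Rational(3, 2), 6)) = Add(3, Rational(15, 2)) = Rational(21, 2))
Mul(Add(78, Function('s')(1, t)), -20) = Mul(Add(78, Rational(21, 2)), -20) = Mul(Rational(177, 2), -20) = -1770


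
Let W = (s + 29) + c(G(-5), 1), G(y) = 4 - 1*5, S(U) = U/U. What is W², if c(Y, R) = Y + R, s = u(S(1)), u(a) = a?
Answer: 900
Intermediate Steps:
S(U) = 1
s = 1
G(y) = -1 (G(y) = 4 - 5 = -1)
c(Y, R) = R + Y
W = 30 (W = (1 + 29) + (1 - 1) = 30 + 0 = 30)
W² = 30² = 900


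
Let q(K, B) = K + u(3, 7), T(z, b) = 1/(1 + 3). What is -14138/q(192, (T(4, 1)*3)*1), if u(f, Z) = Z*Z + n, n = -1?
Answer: -7069/120 ≈ -58.908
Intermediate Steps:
u(f, Z) = -1 + Z**2 (u(f, Z) = Z*Z - 1 = Z**2 - 1 = -1 + Z**2)
T(z, b) = 1/4
q(K, B) = 48 + K (q(K, B) = K + (-1 + 7**2) = K + (-1 + 49) = K + 48 = 48 + K)
-14138/q(192, (T(4, 1)*3)*1) = -14138/(48 + 192) = -14138/240 = -14138*1/240 = -7069/120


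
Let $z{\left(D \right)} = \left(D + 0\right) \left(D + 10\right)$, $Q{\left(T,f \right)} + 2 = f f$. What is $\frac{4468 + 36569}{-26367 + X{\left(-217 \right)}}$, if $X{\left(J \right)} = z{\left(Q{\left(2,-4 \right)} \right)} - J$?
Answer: $- \frac{41037}{25814} \approx -1.5897$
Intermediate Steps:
$Q{\left(T,f \right)} = -2 + f^{2}$ ($Q{\left(T,f \right)} = -2 + f f = -2 + f^{2}$)
$z{\left(D \right)} = D \left(10 + D\right)$
$X{\left(J \right)} = 336 - J$ ($X{\left(J \right)} = \left(-2 + \left(-4\right)^{2}\right) \left(10 - \left(2 - \left(-4\right)^{2}\right)\right) - J = \left(-2 + 16\right) \left(10 + \left(-2 + 16\right)\right) - J = 14 \left(10 + 14\right) - J = 14 \cdot 24 - J = 336 - J$)
$\frac{4468 + 36569}{-26367 + X{\left(-217 \right)}} = \frac{4468 + 36569}{-26367 + \left(336 - -217\right)} = \frac{41037}{-26367 + \left(336 + 217\right)} = \frac{41037}{-26367 + 553} = \frac{41037}{-25814} = 41037 \left(- \frac{1}{25814}\right) = - \frac{41037}{25814}$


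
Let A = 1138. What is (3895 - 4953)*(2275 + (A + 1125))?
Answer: -4801204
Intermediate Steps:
(3895 - 4953)*(2275 + (A + 1125)) = (3895 - 4953)*(2275 + (1138 + 1125)) = -1058*(2275 + 2263) = -1058*4538 = -4801204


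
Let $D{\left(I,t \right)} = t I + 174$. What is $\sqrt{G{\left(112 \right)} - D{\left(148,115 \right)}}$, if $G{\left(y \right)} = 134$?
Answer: $2 i \sqrt{4265} \approx 130.61 i$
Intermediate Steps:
$D{\left(I,t \right)} = 174 + I t$ ($D{\left(I,t \right)} = I t + 174 = 174 + I t$)
$\sqrt{G{\left(112 \right)} - D{\left(148,115 \right)}} = \sqrt{134 - \left(174 + 148 \cdot 115\right)} = \sqrt{134 - \left(174 + 17020\right)} = \sqrt{134 - 17194} = \sqrt{-17060} = 2 i \sqrt{4265}$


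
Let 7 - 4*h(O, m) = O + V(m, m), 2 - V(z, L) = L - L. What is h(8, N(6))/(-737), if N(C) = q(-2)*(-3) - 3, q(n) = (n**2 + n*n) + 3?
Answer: 3/2948 ≈ 0.0010176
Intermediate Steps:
V(z, L) = 2 (V(z, L) = 2 - (L - L) = 2 - 1*0 = 2 + 0 = 2)
q(n) = 3 + 2*n**2 (q(n) = (n**2 + n**2) + 3 = 2*n**2 + 3 = 3 + 2*n**2)
N(C) = -36 (N(C) = (3 + 2*(-2)**2)*(-3) - 3 = (3 + 2*4)*(-3) - 3 = (3 + 8)*(-3) - 3 = 11*(-3) - 3 = -33 - 3 = -36)
h(O, m) = 5/4 - O/4 (h(O, m) = 7/4 - (O + 2)/4 = 7/4 - (2 + O)/4 = 7/4 + (-1/2 - O/4) = 5/4 - O/4)
h(8, N(6))/(-737) = (5/4 - 1/4*8)/(-737) = (5/4 - 2)*(-1/737) = -3/4*(-1/737) = 3/2948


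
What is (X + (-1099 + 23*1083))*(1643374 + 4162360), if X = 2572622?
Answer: 15074193541088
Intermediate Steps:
(X + (-1099 + 23*1083))*(1643374 + 4162360) = (2572622 + (-1099 + 23*1083))*(1643374 + 4162360) = (2572622 + (-1099 + 24909))*5805734 = (2572622 + 23810)*5805734 = 2596432*5805734 = 15074193541088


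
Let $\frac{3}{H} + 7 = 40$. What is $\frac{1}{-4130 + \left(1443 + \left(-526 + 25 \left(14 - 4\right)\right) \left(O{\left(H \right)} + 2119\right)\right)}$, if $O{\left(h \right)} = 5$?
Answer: $- \frac{1}{588911} \approx -1.698 \cdot 10^{-6}$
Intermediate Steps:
$H = \frac{1}{11}$ ($H = \frac{3}{-7 + 40} = \frac{3}{33} = 3 \cdot \frac{1}{33} = \frac{1}{11} \approx 0.090909$)
$\frac{1}{-4130 + \left(1443 + \left(-526 + 25 \left(14 - 4\right)\right) \left(O{\left(H \right)} + 2119\right)\right)} = \frac{1}{-4130 + \left(1443 + \left(-526 + 25 \left(14 - 4\right)\right) \left(5 + 2119\right)\right)} = \frac{1}{-4130 + \left(1443 + \left(-526 + 25 \cdot 10\right) 2124\right)} = \frac{1}{-4130 + \left(1443 + \left(-526 + 250\right) 2124\right)} = \frac{1}{-4130 + \left(1443 - 586224\right)} = \frac{1}{-4130 - 584781} = \frac{1}{-588911} = - \frac{1}{588911}$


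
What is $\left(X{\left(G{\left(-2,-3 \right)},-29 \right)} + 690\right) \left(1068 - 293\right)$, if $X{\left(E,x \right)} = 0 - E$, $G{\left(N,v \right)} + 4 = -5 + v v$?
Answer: $534750$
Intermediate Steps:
$G{\left(N,v \right)} = -9 + v^{2}$ ($G{\left(N,v \right)} = -4 + \left(-5 + v v\right) = -4 + \left(-5 + v^{2}\right) = -9 + v^{2}$)
$X{\left(E,x \right)} = - E$
$\left(X{\left(G{\left(-2,-3 \right)},-29 \right)} + 690\right) \left(1068 - 293\right) = \left(- (-9 + \left(-3\right)^{2}) + 690\right) \left(1068 - 293\right) = \left(- (-9 + 9) + 690\right) 775 = \left(\left(-1\right) 0 + 690\right) 775 = \left(0 + 690\right) 775 = 690 \cdot 775 = 534750$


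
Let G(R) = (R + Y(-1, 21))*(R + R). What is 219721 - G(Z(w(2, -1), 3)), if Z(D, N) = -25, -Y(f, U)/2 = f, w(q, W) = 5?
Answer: 218571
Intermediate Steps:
Y(f, U) = -2*f
G(R) = 2*R*(2 + R) (G(R) = (R - 2*(-1))*(R + R) = (R + 2)*(2*R) = (2 + R)*(2*R) = 2*R*(2 + R))
219721 - G(Z(w(2, -1), 3)) = 219721 - 2*(-25)*(2 - 25) = 219721 - 2*(-25)*(-23) = 219721 - 1*1150 = 219721 - 1150 = 218571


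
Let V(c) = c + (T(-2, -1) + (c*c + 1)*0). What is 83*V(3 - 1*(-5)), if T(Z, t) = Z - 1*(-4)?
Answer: 830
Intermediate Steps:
T(Z, t) = 4 + Z (T(Z, t) = Z + 4 = 4 + Z)
V(c) = 2 + c (V(c) = c + ((4 - 2) + (c*c + 1)*0) = c + (2 + (c² + 1)*0) = c + (2 + (1 + c²)*0) = c + (2 + 0) = c + 2 = 2 + c)
83*V(3 - 1*(-5)) = 83*(2 + (3 - 1*(-5))) = 83*(2 + (3 + 5)) = 83*(2 + 8) = 83*10 = 830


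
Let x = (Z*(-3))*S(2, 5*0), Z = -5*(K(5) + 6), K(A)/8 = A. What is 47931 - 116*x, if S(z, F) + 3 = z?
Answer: 127971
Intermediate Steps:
S(z, F) = -3 + z
K(A) = 8*A
Z = -230 (Z = -5*(8*5 + 6) = -5*(40 + 6) = -5*46 = -230)
x = -690 (x = (-230*(-3))*(-3 + 2) = 690*(-1) = -690)
47931 - 116*x = 47931 - 116*(-690) = 47931 + 80040 = 127971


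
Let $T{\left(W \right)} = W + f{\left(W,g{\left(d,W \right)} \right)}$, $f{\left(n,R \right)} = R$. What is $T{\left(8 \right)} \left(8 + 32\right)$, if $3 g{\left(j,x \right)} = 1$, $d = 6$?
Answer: $\frac{1000}{3} \approx 333.33$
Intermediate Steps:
$g{\left(j,x \right)} = \frac{1}{3}$ ($g{\left(j,x \right)} = \frac{1}{3} \cdot 1 = \frac{1}{3}$)
$T{\left(W \right)} = \frac{1}{3} + W$ ($T{\left(W \right)} = W + \frac{1}{3} = \frac{1}{3} + W$)
$T{\left(8 \right)} \left(8 + 32\right) = \left(\frac{1}{3} + 8\right) \left(8 + 32\right) = \frac{25}{3} \cdot 40 = \frac{1000}{3}$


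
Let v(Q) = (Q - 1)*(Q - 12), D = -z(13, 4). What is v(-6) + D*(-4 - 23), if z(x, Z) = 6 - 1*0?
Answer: 288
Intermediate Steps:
z(x, Z) = 6 (z(x, Z) = 6 + 0 = 6)
D = -6 (D = -1*6 = -6)
v(Q) = (-1 + Q)*(-12 + Q)
v(-6) + D*(-4 - 23) = (12 + (-6)² - 13*(-6)) - 6*(-4 - 23) = (12 + 36 + 78) - 6*(-27) = 126 + 162 = 288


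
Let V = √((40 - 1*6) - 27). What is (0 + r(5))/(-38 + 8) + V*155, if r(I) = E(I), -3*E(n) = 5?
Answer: 1/18 + 155*√7 ≈ 410.15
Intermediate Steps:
E(n) = -5/3 (E(n) = -⅓*5 = -5/3)
r(I) = -5/3
V = √7 (V = √((40 - 6) - 27) = √(34 - 27) = √7 ≈ 2.6458)
(0 + r(5))/(-38 + 8) + V*155 = (0 - 5/3)/(-38 + 8) + √7*155 = -5/3/(-30) + 155*√7 = -5/3*(-1/30) + 155*√7 = 1/18 + 155*√7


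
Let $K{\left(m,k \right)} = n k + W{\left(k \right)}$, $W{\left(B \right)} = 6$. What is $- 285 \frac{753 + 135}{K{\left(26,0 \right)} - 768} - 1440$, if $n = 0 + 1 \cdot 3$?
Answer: $- \frac{140700}{127} \approx -1107.9$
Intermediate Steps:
$n = 3$ ($n = 0 + 3 = 3$)
$K{\left(m,k \right)} = 6 + 3 k$ ($K{\left(m,k \right)} = 3 k + 6 = 6 + 3 k$)
$- 285 \frac{753 + 135}{K{\left(26,0 \right)} - 768} - 1440 = - 285 \frac{753 + 135}{\left(6 + 3 \cdot 0\right) - 768} - 1440 = - 285 \frac{888}{\left(6 + 0\right) - 768} - 1440 = - 285 \frac{888}{6 - 768} - 1440 = - 285 \frac{888}{-762} - 1440 = - 285 \cdot 888 \left(- \frac{1}{762}\right) - 1440 = \left(-285\right) \left(- \frac{148}{127}\right) - 1440 = \frac{42180}{127} - 1440 = - \frac{140700}{127}$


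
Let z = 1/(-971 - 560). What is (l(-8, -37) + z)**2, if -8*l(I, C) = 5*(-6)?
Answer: 527207521/37503376 ≈ 14.058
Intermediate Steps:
l(I, C) = 15/4 (l(I, C) = -5*(-6)/8 = -1/8*(-30) = 15/4)
z = -1/1531 (z = 1/(-1531) = -1/1531 ≈ -0.00065317)
(l(-8, -37) + z)**2 = (15/4 - 1/1531)**2 = (22961/6124)**2 = 527207521/37503376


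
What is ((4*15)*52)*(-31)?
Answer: -96720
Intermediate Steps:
((4*15)*52)*(-31) = (60*52)*(-31) = 3120*(-31) = -96720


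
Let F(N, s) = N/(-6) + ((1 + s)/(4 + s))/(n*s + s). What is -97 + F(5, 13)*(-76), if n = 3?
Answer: -23119/663 ≈ -34.870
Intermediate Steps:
F(N, s) = -N/6 + (1 + s)/(4*s*(4 + s)) (F(N, s) = N/(-6) + ((1 + s)/(4 + s))/(3*s + s) = N*(-⅙) + ((1 + s)/(4 + s))/((4*s)) = -N/6 + ((1 + s)/(4 + s))*(1/(4*s)) = -N/6 + (1 + s)/(4*s*(4 + s)))
-97 + F(5, 13)*(-76) = -97 + ((1/12)*(3 + 3*13 - 8*5*13 - 2*5*13²)/(13*(4 + 13)))*(-76) = -97 + ((1/12)*(1/13)*(3 + 39 - 520 - 2*5*169)/17)*(-76) = -97 + ((1/12)*(1/13)*(1/17)*(3 + 39 - 520 - 1690))*(-76) = -97 + ((1/12)*(1/13)*(1/17)*(-2168))*(-76) = -97 - 542/663*(-76) = -97 + 41192/663 = -23119/663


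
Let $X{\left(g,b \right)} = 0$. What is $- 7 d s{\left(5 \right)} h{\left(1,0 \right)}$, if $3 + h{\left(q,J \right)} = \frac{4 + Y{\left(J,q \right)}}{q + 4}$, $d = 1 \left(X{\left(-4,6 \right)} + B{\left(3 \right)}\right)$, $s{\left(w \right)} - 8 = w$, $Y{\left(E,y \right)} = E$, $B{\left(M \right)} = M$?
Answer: $\frac{3003}{5} \approx 600.6$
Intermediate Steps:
$s{\left(w \right)} = 8 + w$
$d = 3$ ($d = 1 \left(0 + 3\right) = 1 \cdot 3 = 3$)
$h{\left(q,J \right)} = -3 + \frac{4 + J}{4 + q}$ ($h{\left(q,J \right)} = -3 + \frac{4 + J}{q + 4} = -3 + \frac{4 + J}{4 + q}$)
$- 7 d s{\left(5 \right)} h{\left(1,0 \right)} = \left(-7\right) 3 \left(8 + 5\right) \frac{-8 + 0 - 3}{4 + 1} = \left(-21\right) 13 \frac{-8 + 0 - 3}{5} = - 273 \cdot \frac{1}{5} \left(-11\right) = \left(-273\right) \left(- \frac{11}{5}\right) = \frac{3003}{5}$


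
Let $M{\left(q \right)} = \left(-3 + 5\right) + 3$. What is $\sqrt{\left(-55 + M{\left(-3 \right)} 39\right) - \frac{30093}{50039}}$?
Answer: $\frac{\sqrt{349040389313}}{50039} \approx 11.807$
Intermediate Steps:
$M{\left(q \right)} = 5$ ($M{\left(q \right)} = 2 + 3 = 5$)
$\sqrt{\left(-55 + M{\left(-3 \right)} 39\right) - \frac{30093}{50039}} = \sqrt{\left(-55 + 5 \cdot 39\right) - \frac{30093}{50039}} = \sqrt{\left(-55 + 195\right) - \frac{30093}{50039}} = \sqrt{140 - \frac{30093}{50039}} = \sqrt{\frac{6975367}{50039}} = \frac{\sqrt{349040389313}}{50039}$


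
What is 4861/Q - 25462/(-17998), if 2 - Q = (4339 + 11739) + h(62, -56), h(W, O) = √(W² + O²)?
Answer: 646712921328/581404683301 + 4861*√1745/129215398 ≈ 1.1139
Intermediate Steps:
h(W, O) = √(O² + W²)
Q = -16076 - 2*√1745 (Q = 2 - ((4339 + 11739) + √((-56)² + 62²)) = 2 - (16078 + √(3136 + 3844)) = 2 - (16078 + √6980) = 2 - (16078 + 2*√1745) = 2 + (-16078 - 2*√1745) = -16076 - 2*√1745 ≈ -16160.)
4861/Q - 25462/(-17998) = 4861/(-16076 - 2*√1745) - 25462/(-17998) = 4861/(-16076 - 2*√1745) - 25462*(-1/17998) = 4861/(-16076 - 2*√1745) + 12731/8999 = 12731/8999 + 4861/(-16076 - 2*√1745)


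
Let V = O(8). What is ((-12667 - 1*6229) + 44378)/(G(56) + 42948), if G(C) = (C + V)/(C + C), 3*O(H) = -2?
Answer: 4280976/7215347 ≈ 0.59332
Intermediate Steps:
O(H) = -⅔ (O(H) = (⅓)*(-2) = -⅔)
V = -⅔ ≈ -0.66667
G(C) = (-⅔ + C)/(2*C) (G(C) = (C - ⅔)/(C + C) = (-⅔ + C)/((2*C)) = (-⅔ + C)*(1/(2*C)) = (-⅔ + C)/(2*C))
((-12667 - 1*6229) + 44378)/(G(56) + 42948) = ((-12667 - 1*6229) + 44378)/((⅙)*(-2 + 3*56)/56 + 42948) = ((-12667 - 6229) + 44378)/((⅙)*(1/56)*(-2 + 168) + 42948) = (-18896 + 44378)/((⅙)*(1/56)*166 + 42948) = 25482/(83/168 + 42948) = 25482/(7215347/168) = 25482*(168/7215347) = 4280976/7215347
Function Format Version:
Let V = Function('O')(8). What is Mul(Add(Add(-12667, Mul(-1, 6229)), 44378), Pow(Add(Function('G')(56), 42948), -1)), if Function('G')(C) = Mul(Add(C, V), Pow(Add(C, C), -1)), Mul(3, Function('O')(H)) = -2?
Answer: Rational(4280976, 7215347) ≈ 0.59332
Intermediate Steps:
Function('O')(H) = Rational(-2, 3) (Function('O')(H) = Mul(Rational(1, 3), -2) = Rational(-2, 3))
V = Rational(-2, 3) ≈ -0.66667
Function('G')(C) = Mul(Rational(1, 2), Pow(C, -1), Add(Rational(-2, 3), C)) (Function('G')(C) = Mul(Add(C, Rational(-2, 3)), Pow(Add(C, C), -1)) = Mul(Add(Rational(-2, 3), C), Pow(Mul(2, C), -1)) = Mul(Add(Rational(-2, 3), C), Mul(Rational(1, 2), Pow(C, -1))) = Mul(Rational(1, 2), Pow(C, -1), Add(Rational(-2, 3), C)))
Mul(Add(Add(-12667, Mul(-1, 6229)), 44378), Pow(Add(Function('G')(56), 42948), -1)) = Mul(Add(Add(-12667, Mul(-1, 6229)), 44378), Pow(Add(Mul(Rational(1, 6), Pow(56, -1), Add(-2, Mul(3, 56))), 42948), -1)) = Mul(Add(Add(-12667, -6229), 44378), Pow(Add(Mul(Rational(1, 6), Rational(1, 56), Add(-2, 168)), 42948), -1)) = Mul(Add(-18896, 44378), Pow(Add(Mul(Rational(1, 6), Rational(1, 56), 166), 42948), -1)) = Mul(25482, Pow(Add(Rational(83, 168), 42948), -1)) = Mul(25482, Pow(Rational(7215347, 168), -1)) = Mul(25482, Rational(168, 7215347)) = Rational(4280976, 7215347)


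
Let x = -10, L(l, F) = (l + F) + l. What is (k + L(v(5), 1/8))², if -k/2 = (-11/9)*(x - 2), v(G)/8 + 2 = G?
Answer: 203401/576 ≈ 353.13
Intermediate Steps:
v(G) = -16 + 8*G
L(l, F) = F + 2*l (L(l, F) = (F + l) + l = F + 2*l)
k = -88/3 (k = -2*(-11/9)*(-10 - 2) = -2*(-11*⅑)*(-12) = -(-22)*(-12)/9 = -2*44/3 = -88/3 ≈ -29.333)
(k + L(v(5), 1/8))² = (-88/3 + (1/8 + 2*(-16 + 8*5)))² = (-88/3 + (⅛ + 2*(-16 + 40)))² = (-88/3 + (⅛ + 2*24))² = (-88/3 + (⅛ + 48))² = (-88/3 + 385/8)² = (451/24)² = 203401/576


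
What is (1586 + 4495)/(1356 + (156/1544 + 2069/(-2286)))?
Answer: 1341462519/298954874 ≈ 4.4872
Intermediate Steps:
(1586 + 4495)/(1356 + (156/1544 + 2069/(-2286))) = 6081/(1356 + (156*(1/1544) + 2069*(-1/2286))) = 6081/(1356 + (39/386 - 2069/2286)) = 6081/(1356 - 177370/220599) = 6081/(298954874/220599) = 6081*(220599/298954874) = 1341462519/298954874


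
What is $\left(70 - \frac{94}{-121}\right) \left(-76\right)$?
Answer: $- \frac{650864}{121} \approx -5379.0$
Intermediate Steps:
$\left(70 - \frac{94}{-121}\right) \left(-76\right) = \left(70 - - \frac{94}{121}\right) \left(-76\right) = \left(70 + \frac{94}{121}\right) \left(-76\right) = \frac{8564}{121} \left(-76\right) = - \frac{650864}{121}$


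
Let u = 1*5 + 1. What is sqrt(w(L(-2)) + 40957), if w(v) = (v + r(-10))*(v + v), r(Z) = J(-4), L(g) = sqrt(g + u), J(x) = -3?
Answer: sqrt(40953) ≈ 202.37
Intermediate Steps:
u = 6 (u = 5 + 1 = 6)
L(g) = sqrt(6 + g) (L(g) = sqrt(g + 6) = sqrt(6 + g))
r(Z) = -3
w(v) = 2*v*(-3 + v) (w(v) = (v - 3)*(v + v) = (-3 + v)*(2*v) = 2*v*(-3 + v))
sqrt(w(L(-2)) + 40957) = sqrt(2*sqrt(6 - 2)*(-3 + sqrt(6 - 2)) + 40957) = sqrt(2*sqrt(4)*(-3 + sqrt(4)) + 40957) = sqrt(2*2*(-3 + 2) + 40957) = sqrt(2*2*(-1) + 40957) = sqrt(-4 + 40957) = sqrt(40953)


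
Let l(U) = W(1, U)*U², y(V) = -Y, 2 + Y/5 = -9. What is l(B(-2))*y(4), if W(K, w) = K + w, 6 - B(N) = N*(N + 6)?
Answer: 161700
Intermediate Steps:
Y = -55 (Y = -10 + 5*(-9) = -10 - 45 = -55)
y(V) = 55 (y(V) = -1*(-55) = 55)
B(N) = 6 - N*(6 + N) (B(N) = 6 - N*(N + 6) = 6 - N*(6 + N))
l(U) = U²*(1 + U) (l(U) = (1 + U)*U² = U²*(1 + U))
l(B(-2))*y(4) = ((6 - 1*(-2)² - 6*(-2))²*(1 + (6 - 1*(-2)² - 6*(-2))))*55 = ((6 - 1*4 + 12)²*(1 + (6 - 1*4 + 12)))*55 = ((6 - 4 + 12)²*(1 + (6 - 4 + 12)))*55 = (14²*(1 + 14))*55 = (196*15)*55 = 2940*55 = 161700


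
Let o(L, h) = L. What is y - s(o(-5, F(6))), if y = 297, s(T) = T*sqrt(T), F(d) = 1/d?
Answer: 297 + 5*I*sqrt(5) ≈ 297.0 + 11.18*I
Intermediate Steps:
s(T) = T**(3/2)
y - s(o(-5, F(6))) = 297 - (-5)**(3/2) = 297 - (-5)*I*sqrt(5) = 297 + 5*I*sqrt(5)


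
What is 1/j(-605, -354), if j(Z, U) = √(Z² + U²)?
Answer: √491341/491341 ≈ 0.0014266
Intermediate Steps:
j(Z, U) = √(U² + Z²)
1/j(-605, -354) = 1/(√((-354)² + (-605)²)) = 1/(√(125316 + 366025)) = 1/(√491341) = √491341/491341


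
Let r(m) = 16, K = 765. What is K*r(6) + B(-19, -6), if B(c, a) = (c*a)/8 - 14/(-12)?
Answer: 147065/12 ≈ 12255.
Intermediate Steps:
B(c, a) = 7/6 + a*c/8 (B(c, a) = (a*c)*(1/8) - 14*(-1/12) = a*c/8 + 7/6 = 7/6 + a*c/8)
K*r(6) + B(-19, -6) = 765*16 + (7/6 + (1/8)*(-6)*(-19)) = 12240 + (7/6 + 57/4) = 12240 + 185/12 = 147065/12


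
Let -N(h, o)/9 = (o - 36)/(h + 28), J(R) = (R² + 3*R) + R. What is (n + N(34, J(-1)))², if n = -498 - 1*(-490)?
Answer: 21025/3844 ≈ 5.4696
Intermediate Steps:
J(R) = R² + 4*R
N(h, o) = -9*(-36 + o)/(28 + h) (N(h, o) = -9*(o - 36)/(h + 28) = -9*(-36 + o)/(28 + h))
n = -8 (n = -498 + 490 = -8)
(n + N(34, J(-1)))² = (-8 + 9*(36 - (-1)*(4 - 1))/(28 + 34))² = (-8 + 9*(36 - (-1)*3)/62)² = (-8 + 9*(1/62)*(36 - 1*(-3)))² = (-8 + 9*(1/62)*(36 + 3))² = (-8 + 9*(1/62)*39)² = (-8 + 351/62)² = (-145/62)² = 21025/3844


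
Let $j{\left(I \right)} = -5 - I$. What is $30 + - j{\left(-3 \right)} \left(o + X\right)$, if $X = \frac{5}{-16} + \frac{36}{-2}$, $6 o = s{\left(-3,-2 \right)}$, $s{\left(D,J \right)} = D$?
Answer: $- \frac{61}{8} \approx -7.625$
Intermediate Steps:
$o = - \frac{1}{2}$ ($o = \frac{1}{6} \left(-3\right) = - \frac{1}{2} \approx -0.5$)
$X = - \frac{293}{16}$ ($X = 5 \left(- \frac{1}{16}\right) + 36 \left(- \frac{1}{2}\right) = - \frac{5}{16} - 18 = - \frac{293}{16} \approx -18.313$)
$30 + - j{\left(-3 \right)} \left(o + X\right) = 30 + - (-5 - -3) \left(- \frac{1}{2} - \frac{293}{16}\right) = 30 + - (-5 + 3) \left(- \frac{301}{16}\right) = 30 + \left(-1\right) \left(-2\right) \left(- \frac{301}{16}\right) = 30 + 2 \left(- \frac{301}{16}\right) = 30 - \frac{301}{8} = - \frac{61}{8}$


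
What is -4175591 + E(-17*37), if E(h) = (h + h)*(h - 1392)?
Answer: -1633173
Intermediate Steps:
E(h) = 2*h*(-1392 + h) (E(h) = (2*h)*(-1392 + h) = 2*h*(-1392 + h))
-4175591 + E(-17*37) = -4175591 + 2*(-17*37)*(-1392 - 17*37) = -4175591 + 2*(-1*629)*(-1392 - 1*629) = -4175591 + 2*(-629)*(-1392 - 629) = -4175591 + 2*(-629)*(-2021) = -4175591 + 2542418 = -1633173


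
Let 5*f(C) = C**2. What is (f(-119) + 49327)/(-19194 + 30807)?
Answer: 86932/19355 ≈ 4.4914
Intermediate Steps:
f(C) = C**2/5
(f(-119) + 49327)/(-19194 + 30807) = ((1/5)*(-119)**2 + 49327)/(-19194 + 30807) = ((1/5)*14161 + 49327)/11613 = (14161/5 + 49327)*(1/11613) = (260796/5)*(1/11613) = 86932/19355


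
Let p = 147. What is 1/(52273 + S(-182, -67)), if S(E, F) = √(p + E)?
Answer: 52273/2732466564 - I*√35/2732466564 ≈ 1.913e-5 - 2.1651e-9*I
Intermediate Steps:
S(E, F) = √(147 + E)
1/(52273 + S(-182, -67)) = 1/(52273 + √(147 - 182)) = 1/(52273 + √(-35)) = 1/(52273 + I*√35)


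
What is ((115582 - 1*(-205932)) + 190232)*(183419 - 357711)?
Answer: -89193233832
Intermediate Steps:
((115582 - 1*(-205932)) + 190232)*(183419 - 357711) = ((115582 + 205932) + 190232)*(-174292) = (321514 + 190232)*(-174292) = 511746*(-174292) = -89193233832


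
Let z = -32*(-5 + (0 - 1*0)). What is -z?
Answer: -160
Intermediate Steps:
z = 160 (z = -32*(-5 + (0 + 0)) = -32*(-5 + 0) = -32*(-5) = 160)
-z = -1*160 = -160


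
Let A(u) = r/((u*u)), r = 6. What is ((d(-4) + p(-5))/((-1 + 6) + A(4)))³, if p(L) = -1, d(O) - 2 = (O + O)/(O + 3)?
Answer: 373248/79507 ≈ 4.6945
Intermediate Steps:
d(O) = 2 + 2*O/(3 + O) (d(O) = 2 + (O + O)/(O + 3) = 2 + (2*O)/(3 + O) = 2 + 2*O/(3 + O))
A(u) = 6/u² (A(u) = 6/((u*u)) = 6/(u²) = 6/u²)
((d(-4) + p(-5))/((-1 + 6) + A(4)))³ = ((2*(3 + 2*(-4))/(3 - 4) - 1)/((-1 + 6) + 6/4²))³ = ((2*(3 - 8)/(-1) - 1)/(5 + 6*(1/16)))³ = ((2*(-1)*(-5) - 1)/(5 + 3/8))³ = ((10 - 1)/(43/8))³ = (9*(8/43))³ = (72/43)³ = 373248/79507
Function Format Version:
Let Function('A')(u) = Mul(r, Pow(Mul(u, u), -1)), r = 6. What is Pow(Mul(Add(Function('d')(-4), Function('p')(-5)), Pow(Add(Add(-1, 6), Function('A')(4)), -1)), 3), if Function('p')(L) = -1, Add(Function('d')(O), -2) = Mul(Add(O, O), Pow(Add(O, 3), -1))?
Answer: Rational(373248, 79507) ≈ 4.6945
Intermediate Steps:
Function('d')(O) = Add(2, Mul(2, O, Pow(Add(3, O), -1))) (Function('d')(O) = Add(2, Mul(Add(O, O), Pow(Add(O, 3), -1))) = Add(2, Mul(Mul(2, O), Pow(Add(3, O), -1))) = Add(2, Mul(2, O, Pow(Add(3, O), -1))))
Function('A')(u) = Mul(6, Pow(u, -2)) (Function('A')(u) = Mul(6, Pow(Mul(u, u), -1)) = Mul(6, Pow(Pow(u, 2), -1)) = Mul(6, Pow(u, -2)))
Pow(Mul(Add(Function('d')(-4), Function('p')(-5)), Pow(Add(Add(-1, 6), Function('A')(4)), -1)), 3) = Pow(Mul(Add(Mul(2, Pow(Add(3, -4), -1), Add(3, Mul(2, -4))), -1), Pow(Add(Add(-1, 6), Mul(6, Pow(4, -2))), -1)), 3) = Pow(Mul(Add(Mul(2, Pow(-1, -1), Add(3, -8)), -1), Pow(Add(5, Mul(6, Rational(1, 16))), -1)), 3) = Pow(Mul(Add(Mul(2, -1, -5), -1), Pow(Add(5, Rational(3, 8)), -1)), 3) = Pow(Mul(Add(10, -1), Pow(Rational(43, 8), -1)), 3) = Pow(Mul(9, Rational(8, 43)), 3) = Pow(Rational(72, 43), 3) = Rational(373248, 79507)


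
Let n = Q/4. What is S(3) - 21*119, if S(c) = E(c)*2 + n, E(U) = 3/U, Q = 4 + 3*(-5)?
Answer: -9999/4 ≈ -2499.8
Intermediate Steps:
Q = -11 (Q = 4 - 15 = -11)
n = -11/4 ≈ -2.7500
S(c) = -11/4 + 6/c (S(c) = (3/c)*2 - 11/4 = 6/c - 11/4 = -11/4 + 6/c)
S(3) - 21*119 = (-11/4 + 6/3) - 21*119 = (-11/4 + 6*(⅓)) - 2499 = (-11/4 + 2) - 2499 = -¾ - 2499 = -9999/4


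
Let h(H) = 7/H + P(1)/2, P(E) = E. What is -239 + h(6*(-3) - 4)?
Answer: -2627/11 ≈ -238.82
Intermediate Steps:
h(H) = 1/2 + 7/H (h(H) = 7/H + 1/2 = 1/2 + 7/H)
-239 + h(6*(-3) - 4) = -239 + (14 + (6*(-3) - 4))/(2*(6*(-3) - 4)) = -239 + (14 + (-18 - 4))/(2*(-18 - 4)) = -239 + (1/2)*(14 - 22)/(-22) = -239 + (1/2)*(-1/22)*(-8) = -239 + 2/11 = -2627/11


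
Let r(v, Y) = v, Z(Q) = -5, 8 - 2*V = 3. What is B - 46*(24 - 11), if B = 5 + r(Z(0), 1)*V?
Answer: -1211/2 ≈ -605.50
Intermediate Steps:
V = 5/2 (V = 4 - ½*3 = 4 - 3/2 = 5/2 ≈ 2.5000)
B = -15/2 (B = 5 - 5*5/2 = 5 - 25/2 = -15/2 ≈ -7.5000)
B - 46*(24 - 11) = -15/2 - 46*(24 - 11) = -15/2 - 46*13 = -15/2 - 598 = -1211/2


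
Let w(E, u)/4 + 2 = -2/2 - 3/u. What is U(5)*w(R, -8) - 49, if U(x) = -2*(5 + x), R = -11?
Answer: 161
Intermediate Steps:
U(x) = -10 - 2*x
w(E, u) = -12 - 12/u (w(E, u) = -8 + 4*(-2/2 - 3/u) = -8 + 4*(-2*1/2 - 3/u) = -8 + 4*(-1 - 3/u) = -8 + (-4 - 12/u) = -12 - 12/u)
U(5)*w(R, -8) - 49 = (-10 - 2*5)*(-12 - 12/(-8)) - 49 = (-10 - 10)*(-12 - 12*(-1/8)) - 49 = -20*(-12 + 3/2) - 49 = -20*(-21/2) - 49 = 210 - 49 = 161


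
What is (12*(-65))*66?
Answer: -51480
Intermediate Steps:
(12*(-65))*66 = -780*66 = -51480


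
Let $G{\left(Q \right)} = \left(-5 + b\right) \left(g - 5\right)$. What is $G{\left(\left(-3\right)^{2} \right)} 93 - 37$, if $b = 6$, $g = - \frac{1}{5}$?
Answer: $- \frac{2603}{5} \approx -520.6$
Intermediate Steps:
$g = - \frac{1}{5}$ ($g = \left(-1\right) \frac{1}{5} = - \frac{1}{5} \approx -0.2$)
$G{\left(Q \right)} = - \frac{26}{5}$ ($G{\left(Q \right)} = \left(-5 + 6\right) \left(- \frac{1}{5} - 5\right) = 1 \left(- \frac{1}{5} - 5\right) = 1 \left(- \frac{26}{5}\right) = - \frac{26}{5}$)
$G{\left(\left(-3\right)^{2} \right)} 93 - 37 = \left(- \frac{26}{5}\right) 93 - 37 = - \frac{2418}{5} - 37 = - \frac{2603}{5}$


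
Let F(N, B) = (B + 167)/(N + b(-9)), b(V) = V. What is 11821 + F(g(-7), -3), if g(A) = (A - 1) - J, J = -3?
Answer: 82665/7 ≈ 11809.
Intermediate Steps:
g(A) = 2 + A (g(A) = (A - 1) - 1*(-3) = (-1 + A) + 3 = 2 + A)
F(N, B) = (167 + B)/(-9 + N) (F(N, B) = (B + 167)/(N - 9) = (167 + B)/(-9 + N))
11821 + F(g(-7), -3) = 11821 + (167 - 3)/(-9 + (2 - 7)) = 11821 + 164/(-9 - 5) = 11821 + 164/(-14) = 11821 - 1/14*164 = 11821 - 82/7 = 82665/7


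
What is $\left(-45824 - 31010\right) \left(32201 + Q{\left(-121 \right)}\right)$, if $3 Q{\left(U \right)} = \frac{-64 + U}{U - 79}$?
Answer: $- \frac{148449319469}{60} \approx -2.4742 \cdot 10^{9}$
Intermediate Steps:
$Q{\left(U \right)} = \frac{-64 + U}{3 \left(-79 + U\right)}$ ($Q{\left(U \right)} = \frac{\left(-64 + U\right) \frac{1}{U - 79}}{3} = \frac{\left(-64 + U\right) \frac{1}{-79 + U}}{3} = \frac{\frac{1}{-79 + U} \left(-64 + U\right)}{3} = \frac{-64 + U}{3 \left(-79 + U\right)}$)
$\left(-45824 - 31010\right) \left(32201 + Q{\left(-121 \right)}\right) = \left(-45824 - 31010\right) \left(32201 + \frac{-64 - 121}{3 \left(-79 - 121\right)}\right) = - 76834 \left(32201 + \frac{1}{3} \frac{1}{-200} \left(-185\right)\right) = - 76834 \left(32201 + \frac{1}{3} \left(- \frac{1}{200}\right) \left(-185\right)\right) = - 76834 \left(32201 + \frac{37}{120}\right) = \left(-76834\right) \frac{3864157}{120} = - \frac{148449319469}{60}$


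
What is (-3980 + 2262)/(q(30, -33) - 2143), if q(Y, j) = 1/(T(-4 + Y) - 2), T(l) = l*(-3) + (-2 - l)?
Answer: 185544/231445 ≈ 0.80168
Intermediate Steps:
T(l) = -2 - 4*l (T(l) = -3*l + (-2 - l) = -2 - 4*l)
q(Y, j) = 1/(12 - 4*Y) (q(Y, j) = 1/((-2 - 4*(-4 + Y)) - 2) = 1/((-2 + (16 - 4*Y)) - 2) = 1/((14 - 4*Y) - 2) = 1/(12 - 4*Y))
(-3980 + 2262)/(q(30, -33) - 2143) = (-3980 + 2262)/(-1/(-12 + 4*30) - 2143) = -1718/(-1/(-12 + 120) - 2143) = -1718/(-1/108 - 2143) = -1718/(-231445/108) = -1718*(-108/231445) = 185544/231445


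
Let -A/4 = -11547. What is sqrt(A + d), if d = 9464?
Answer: 2*sqrt(13913) ≈ 235.91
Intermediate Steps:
A = 46188 (A = -4*(-11547) = 46188)
sqrt(A + d) = sqrt(46188 + 9464) = sqrt(55652) = 2*sqrt(13913)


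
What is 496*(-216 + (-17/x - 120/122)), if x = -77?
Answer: -504994960/4697 ≈ -1.0751e+5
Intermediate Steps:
496*(-216 + (-17/x - 120/122)) = 496*(-216 + (-17/(-77) - 120/122)) = 496*(-216 + (-17*(-1/77) - 120*1/122)) = 496*(-216 + (17/77 - 60/61)) = 496*(-216 - 3583/4697) = 496*(-1018135/4697) = -504994960/4697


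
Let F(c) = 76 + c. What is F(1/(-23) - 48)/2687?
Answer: 643/61801 ≈ 0.010404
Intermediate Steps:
F(1/(-23) - 48)/2687 = (76 + (1/(-23) - 48))/2687 = (76 + (-1/23 - 48))*(1/2687) = (76 - 1105/23)*(1/2687) = (643/23)*(1/2687) = 643/61801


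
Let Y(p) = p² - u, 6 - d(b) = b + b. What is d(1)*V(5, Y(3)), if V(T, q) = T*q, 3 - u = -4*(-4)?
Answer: 440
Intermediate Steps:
d(b) = 6 - 2*b (d(b) = 6 - (b + b) = 6 - 2*b)
u = -13 (u = 3 - (-4)*(-4) = 3 - 1*16 = 3 - 16 = -13)
Y(p) = 13 + p² (Y(p) = p² - 1*(-13) = p² + 13 = 13 + p²)
d(1)*V(5, Y(3)) = (6 - 2*1)*(5*(13 + 3²)) = (6 - 2)*(5*(13 + 9)) = 4*(5*22) = 4*110 = 440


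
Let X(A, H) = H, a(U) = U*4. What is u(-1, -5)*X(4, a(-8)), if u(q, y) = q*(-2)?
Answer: -64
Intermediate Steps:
a(U) = 4*U
u(q, y) = -2*q
u(-1, -5)*X(4, a(-8)) = (-2*(-1))*(4*(-8)) = 2*(-32) = -64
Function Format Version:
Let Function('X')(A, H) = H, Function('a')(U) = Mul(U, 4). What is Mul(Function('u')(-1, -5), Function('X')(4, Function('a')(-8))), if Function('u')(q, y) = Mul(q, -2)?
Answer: -64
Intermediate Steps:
Function('a')(U) = Mul(4, U)
Function('u')(q, y) = Mul(-2, q)
Mul(Function('u')(-1, -5), Function('X')(4, Function('a')(-8))) = Mul(Mul(-2, -1), Mul(4, -8)) = Mul(2, -32) = -64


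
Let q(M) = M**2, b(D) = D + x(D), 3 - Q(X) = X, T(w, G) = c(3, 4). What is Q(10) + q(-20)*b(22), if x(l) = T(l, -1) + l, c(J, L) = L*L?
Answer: 23993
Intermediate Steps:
c(J, L) = L**2
T(w, G) = 16 (T(w, G) = 4**2 = 16)
Q(X) = 3 - X
x(l) = 16 + l
b(D) = 16 + 2*D (b(D) = D + (16 + D) = 16 + 2*D)
Q(10) + q(-20)*b(22) = (3 - 1*10) + (-20)**2*(16 + 2*22) = (3 - 10) + 400*(16 + 44) = -7 + 400*60 = -7 + 24000 = 23993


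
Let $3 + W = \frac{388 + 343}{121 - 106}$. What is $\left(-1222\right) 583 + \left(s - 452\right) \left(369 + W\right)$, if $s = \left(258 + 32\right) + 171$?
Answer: $- \frac{3543467}{5} \approx -7.0869 \cdot 10^{5}$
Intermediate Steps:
$s = 461$ ($s = 290 + 171 = 461$)
$W = \frac{686}{15}$ ($W = -3 + \frac{388 + 343}{121 - 106} = -3 + \frac{731}{15} = \frac{686}{15} \approx 45.733$)
$\left(-1222\right) 583 + \left(s - 452\right) \left(369 + W\right) = \left(-1222\right) 583 + \left(461 - 452\right) \left(369 + \frac{686}{15}\right) = -712426 + 9 \cdot \frac{6221}{15} = -712426 + \frac{18663}{5} = - \frac{3543467}{5}$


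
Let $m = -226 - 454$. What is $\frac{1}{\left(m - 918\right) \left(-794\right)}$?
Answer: $\frac{1}{1268812} \approx 7.8814 \cdot 10^{-7}$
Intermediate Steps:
$m = -680$
$\frac{1}{\left(m - 918\right) \left(-794\right)} = \frac{1}{\left(-680 - 918\right) \left(-794\right)} = \frac{1}{-1598} \left(- \frac{1}{794}\right) = \left(- \frac{1}{1598}\right) \left(- \frac{1}{794}\right) = \frac{1}{1268812}$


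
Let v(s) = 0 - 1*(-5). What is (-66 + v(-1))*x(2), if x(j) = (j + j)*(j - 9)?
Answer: 1708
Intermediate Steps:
v(s) = 5 (v(s) = 0 + 5 = 5)
x(j) = 2*j*(-9 + j) (x(j) = (2*j)*(-9 + j) = 2*j*(-9 + j))
(-66 + v(-1))*x(2) = (-66 + 5)*(2*2*(-9 + 2)) = -122*2*(-7) = -61*(-28) = 1708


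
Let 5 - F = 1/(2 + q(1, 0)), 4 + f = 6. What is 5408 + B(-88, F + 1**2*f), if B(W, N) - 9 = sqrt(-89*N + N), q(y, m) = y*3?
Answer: 5417 + 4*I*sqrt(935)/5 ≈ 5417.0 + 24.462*I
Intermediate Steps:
f = 2 (f = -4 + 6 = 2)
q(y, m) = 3*y
F = 24/5 (F = 5 - 1/(2 + 3*1) = 5 - 1/(2 + 3) = 5 - 1/5 = 24/5 ≈ 4.8000)
B(W, N) = 9 + 2*sqrt(22)*sqrt(-N) (B(W, N) = 9 + sqrt(-89*N + N) = 9 + sqrt(-88*N) = 9 + 2*sqrt(22)*sqrt(-N))
5408 + B(-88, F + 1**2*f) = 5408 + (9 + 2*sqrt(22)*sqrt(-(24/5 + 1**2*2))) = 5408 + (9 + 2*sqrt(22)*sqrt(-(24/5 + 1*2))) = 5408 + (9 + 2*sqrt(22)*sqrt(-(24/5 + 2))) = 5408 + (9 + 2*sqrt(22)*sqrt(-1*34/5)) = 5408 + (9 + 2*sqrt(22)*sqrt(-34/5)) = 5408 + (9 + 2*sqrt(22)*(I*sqrt(170)/5)) = 5408 + (9 + 4*I*sqrt(935)/5) = 5417 + 4*I*sqrt(935)/5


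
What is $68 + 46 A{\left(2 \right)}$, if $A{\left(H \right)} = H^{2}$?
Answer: $252$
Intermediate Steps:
$68 + 46 A{\left(2 \right)} = 68 + 46 \cdot 2^{2} = 68 + 46 \cdot 4 = 68 + 184 = 252$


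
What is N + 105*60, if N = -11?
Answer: 6289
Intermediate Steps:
N + 105*60 = -11 + 105*60 = -11 + 6300 = 6289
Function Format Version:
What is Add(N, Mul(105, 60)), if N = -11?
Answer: 6289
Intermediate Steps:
Add(N, Mul(105, 60)) = Add(-11, Mul(105, 60)) = Add(-11, 6300) = 6289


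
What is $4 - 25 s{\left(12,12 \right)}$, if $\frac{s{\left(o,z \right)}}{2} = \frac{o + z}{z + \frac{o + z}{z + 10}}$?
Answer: $- \frac{263}{3} \approx -87.667$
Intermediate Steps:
$s{\left(o,z \right)} = \frac{2 \left(o + z\right)}{z + \frac{o + z}{10 + z}}$ ($s{\left(o,z \right)} = 2 \frac{o + z}{z + \frac{o + z}{z + 10}} = 2 \frac{o + z}{z + \frac{o + z}{10 + z}} = \frac{2 \left(o + z\right)}{z + \frac{o + z}{10 + z}}$)
$4 - 25 s{\left(12,12 \right)} = 4 - 25 \frac{2 \left(12^{2} + 10 \cdot 12 + 10 \cdot 12 + 12 \cdot 12\right)}{12 + 12^{2} + 11 \cdot 12} = 4 - 25 \frac{2 \left(144 + 120 + 120 + 144\right)}{12 + 144 + 132} = 4 - 25 \cdot 2 \cdot \frac{1}{288} \cdot 528 = 4 - \frac{275}{3} = - \frac{263}{3}$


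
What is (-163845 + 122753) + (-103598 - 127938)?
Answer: -272628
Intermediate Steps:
(-163845 + 122753) + (-103598 - 127938) = -41092 - 231536 = -272628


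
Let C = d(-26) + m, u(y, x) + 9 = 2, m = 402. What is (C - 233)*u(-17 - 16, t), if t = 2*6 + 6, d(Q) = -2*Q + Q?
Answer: -1365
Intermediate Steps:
d(Q) = -Q
t = 18 (t = 12 + 6 = 18)
u(y, x) = -7 (u(y, x) = -9 + 2 = -7)
C = 428 (C = -1*(-26) + 402 = 26 + 402 = 428)
(C - 233)*u(-17 - 16, t) = (428 - 233)*(-7) = 195*(-7) = -1365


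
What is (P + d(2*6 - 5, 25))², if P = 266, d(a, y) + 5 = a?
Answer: 71824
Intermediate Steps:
d(a, y) = -5 + a
(P + d(2*6 - 5, 25))² = (266 + (-5 + (2*6 - 5)))² = (266 + (-5 + (12 - 5)))² = (266 + (-5 + 7))² = (266 + 2)² = 268² = 71824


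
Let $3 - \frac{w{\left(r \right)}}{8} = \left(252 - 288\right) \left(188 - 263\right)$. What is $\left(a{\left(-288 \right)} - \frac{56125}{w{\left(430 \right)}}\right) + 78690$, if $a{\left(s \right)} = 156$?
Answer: $\frac{1701237421}{21576} \approx 78849.0$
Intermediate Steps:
$w{\left(r \right)} = -21576$ ($w{\left(r \right)} = 24 - 8 \left(252 - 288\right) \left(188 - 263\right) = 24 - 8 \left(\left(-36\right) \left(-75\right)\right) = 24 - 21600 = -21576$)
$\left(a{\left(-288 \right)} - \frac{56125}{w{\left(430 \right)}}\right) + 78690 = \left(156 - \frac{56125}{-21576}\right) + 78690 = \left(156 - - \frac{56125}{21576}\right) + 78690 = \left(156 + \frac{56125}{21576}\right) + 78690 = \frac{3421981}{21576} + 78690 = \frac{1701237421}{21576}$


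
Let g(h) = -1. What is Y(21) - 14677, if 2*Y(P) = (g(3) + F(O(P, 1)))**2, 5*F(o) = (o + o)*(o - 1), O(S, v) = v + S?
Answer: 110711/50 ≈ 2214.2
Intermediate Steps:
O(S, v) = S + v
F(o) = 2*o*(-1 + o)/5 (F(o) = ((o + o)*(o - 1))/5 = ((2*o)*(-1 + o))/5 = (2*o*(-1 + o))/5 = 2*o*(-1 + o)/5)
Y(P) = (-1 + 2*P*(1 + P)/5)**2/2 (Y(P) = (-1 + 2*(P + 1)*(-1 + (P + 1))/5)**2/2 = (-1 + 2*(1 + P)*(-1 + (1 + P))/5)**2/2 = (-1 + 2*(1 + P)*P/5)**2/2 = (-1 + 2*P*(1 + P)/5)**2/2)
Y(21) - 14677 = (-5 + 2*21*(1 + 21))**2/50 - 14677 = (-5 + 2*21*22)**2/50 - 14677 = (-5 + 924)**2/50 - 14677 = (1/50)*919**2 - 14677 = (1/50)*844561 - 14677 = 844561/50 - 14677 = 110711/50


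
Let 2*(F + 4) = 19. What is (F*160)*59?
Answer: 51920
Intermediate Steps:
F = 11/2 (F = -4 + (½)*19 = -4 + 19/2 = 11/2 ≈ 5.5000)
(F*160)*59 = ((11/2)*160)*59 = 880*59 = 51920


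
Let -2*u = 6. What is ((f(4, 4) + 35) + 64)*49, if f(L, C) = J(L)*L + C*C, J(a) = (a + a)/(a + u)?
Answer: 7203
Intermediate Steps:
u = -3 (u = -1/2*6 = -3)
J(a) = 2*a/(-3 + a) (J(a) = (a + a)/(a - 3) = (2*a)/(-3 + a) = 2*a/(-3 + a))
f(L, C) = C**2 + 2*L**2/(-3 + L) (f(L, C) = (2*L/(-3 + L))*L + C*C = 2*L**2/(-3 + L) + C**2 = C**2 + 2*L**2/(-3 + L))
((f(4, 4) + 35) + 64)*49 = (((2*4**2 + 4**2*(-3 + 4))/(-3 + 4) + 35) + 64)*49 = (((2*16 + 16*1)/1 + 35) + 64)*49 = ((1*(32 + 16) + 35) + 64)*49 = ((1*48 + 35) + 64)*49 = ((48 + 35) + 64)*49 = (83 + 64)*49 = 147*49 = 7203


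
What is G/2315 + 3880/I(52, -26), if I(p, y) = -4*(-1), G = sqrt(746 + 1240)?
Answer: 970 + sqrt(1986)/2315 ≈ 970.02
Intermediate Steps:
G = sqrt(1986) ≈ 44.565
I(p, y) = 4
G/2315 + 3880/I(52, -26) = sqrt(1986)/2315 + 3880/4 = sqrt(1986)*(1/2315) + 3880*(1/4) = sqrt(1986)/2315 + 970 = 970 + sqrt(1986)/2315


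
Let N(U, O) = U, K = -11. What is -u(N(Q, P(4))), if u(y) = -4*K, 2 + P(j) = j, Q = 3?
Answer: -44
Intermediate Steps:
P(j) = -2 + j
u(y) = 44 (u(y) = -4*(-11) = 44)
-u(N(Q, P(4))) = -1*44 = -44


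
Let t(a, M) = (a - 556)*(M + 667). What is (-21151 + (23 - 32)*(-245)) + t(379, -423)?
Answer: -62134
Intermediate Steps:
t(a, M) = (-556 + a)*(667 + M)
(-21151 + (23 - 32)*(-245)) + t(379, -423) = (-21151 + (23 - 32)*(-245)) + (-370852 - 556*(-423) + 667*379 - 423*379) = (-21151 - 9*(-245)) + (-370852 + 235188 + 252793 - 160317) = (-21151 + 2205) - 43188 = -18946 - 43188 = -62134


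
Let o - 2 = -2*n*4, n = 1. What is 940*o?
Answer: -5640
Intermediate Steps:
o = -6 (o = 2 - 2*4 = 2 - 8 = -6)
940*o = 940*(-6) = -5640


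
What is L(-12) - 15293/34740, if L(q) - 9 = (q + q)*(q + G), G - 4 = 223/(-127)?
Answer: 1070794249/4411980 ≈ 242.70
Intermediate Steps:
G = 285/127 (G = 4 + 223/(-127) = 4 + 223*(-1/127) = 4 - 223/127 = 285/127 ≈ 2.2441)
L(q) = 9 + 2*q*(285/127 + q) (L(q) = 9 + (q + q)*(q + 285/127) = 9 + (2*q)*(285/127 + q) = 9 + 2*q*(285/127 + q))
L(-12) - 15293/34740 = (9 + 2*(-12)**2 + (570/127)*(-12)) - 15293/34740 = (9 + 2*144 - 6840/127) - 15293/34740 = (9 + 288 - 6840/127) - 1*15293/34740 = 30879/127 - 15293/34740 = 1070794249/4411980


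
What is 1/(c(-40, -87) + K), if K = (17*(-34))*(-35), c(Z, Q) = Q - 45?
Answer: 1/20098 ≈ 4.9756e-5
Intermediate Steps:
c(Z, Q) = -45 + Q
K = 20230 (K = -578*(-35) = 20230)
1/(c(-40, -87) + K) = 1/((-45 - 87) + 20230) = 1/(-132 + 20230) = 1/20098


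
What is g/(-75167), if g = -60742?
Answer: 60742/75167 ≈ 0.80809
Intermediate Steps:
g/(-75167) = -60742/(-75167) = -60742*(-1/75167) = 60742/75167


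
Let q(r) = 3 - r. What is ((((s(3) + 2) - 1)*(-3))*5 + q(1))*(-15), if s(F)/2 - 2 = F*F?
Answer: 5145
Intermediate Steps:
s(F) = 4 + 2*F² (s(F) = 4 + 2*(F*F) = 4 + 2*F²)
((((s(3) + 2) - 1)*(-3))*5 + q(1))*(-15) = (((((4 + 2*3²) + 2) - 1)*(-3))*5 + (3 - 1*1))*(-15) = (((((4 + 2*9) + 2) - 1)*(-3))*5 + (3 - 1))*(-15) = (((((4 + 18) + 2) - 1)*(-3))*5 + 2)*(-15) = ((((22 + 2) - 1)*(-3))*5 + 2)*(-15) = (((24 - 1)*(-3))*5 + 2)*(-15) = ((23*(-3))*5 + 2)*(-15) = (-69*5 + 2)*(-15) = (-345 + 2)*(-15) = -343*(-15) = 5145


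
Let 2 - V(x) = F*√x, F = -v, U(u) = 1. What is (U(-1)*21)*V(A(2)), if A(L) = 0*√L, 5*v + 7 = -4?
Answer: 42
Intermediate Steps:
v = -11/5 (v = -7/5 + (⅕)*(-4) = -7/5 - ⅘ = -11/5 ≈ -2.2000)
A(L) = 0
F = 11/5 (F = -1*(-11/5) = 11/5 ≈ 2.2000)
V(x) = 2 - 11*√x/5
(U(-1)*21)*V(A(2)) = (1*21)*(2 - 11*√0/5) = 21*(2 - 11/5*0) = 21*(2 + 0) = 21*2 = 42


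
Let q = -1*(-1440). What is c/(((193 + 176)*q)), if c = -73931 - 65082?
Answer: -139013/531360 ≈ -0.26162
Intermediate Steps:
c = -139013
q = 1440
c/(((193 + 176)*q)) = -139013*1/(1440*(193 + 176)) = -139013/(369*1440) = -139013/531360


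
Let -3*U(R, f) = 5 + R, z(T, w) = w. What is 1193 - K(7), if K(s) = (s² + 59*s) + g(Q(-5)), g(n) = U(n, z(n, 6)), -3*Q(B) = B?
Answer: 6599/9 ≈ 733.22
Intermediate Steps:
U(R, f) = -5/3 - R/3 (U(R, f) = -(5 + R)/3 = -5/3 - R/3)
Q(B) = -B/3
g(n) = -5/3 - n/3
K(s) = -20/9 + s² + 59*s (K(s) = (s² + 59*s) + (-5/3 - (-1)*(-5)/9) = (s² + 59*s) + (-5/3 - ⅓*5/3) = (s² + 59*s) + (-5/3 - 5/9) = (s² + 59*s) - 20/9 = -20/9 + s² + 59*s)
1193 - K(7) = 1193 - (-20/9 + 7² + 59*7) = 1193 - (-20/9 + 49 + 413) = 1193 - 1*4138/9 = 1193 - 4138/9 = 6599/9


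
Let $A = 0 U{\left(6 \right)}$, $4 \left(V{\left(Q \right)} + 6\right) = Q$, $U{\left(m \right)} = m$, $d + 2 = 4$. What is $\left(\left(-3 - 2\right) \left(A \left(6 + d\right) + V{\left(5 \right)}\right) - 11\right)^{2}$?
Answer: $\frac{2601}{16} \approx 162.56$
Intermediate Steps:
$d = 2$ ($d = -2 + 4 = 2$)
$V{\left(Q \right)} = -6 + \frac{Q}{4}$
$A = 0$ ($A = 0 \cdot 6 = 0$)
$\left(\left(-3 - 2\right) \left(A \left(6 + d\right) + V{\left(5 \right)}\right) - 11\right)^{2} = \left(\left(-3 - 2\right) \left(0 \left(6 + 2\right) + \left(-6 + \frac{1}{4} \cdot 5\right)\right) - 11\right)^{2} = \left(- 5 \left(0 \cdot 8 + \left(-6 + \frac{5}{4}\right)\right) - 11\right)^{2} = \left(- 5 \left(0 - \frac{19}{4}\right) - 11\right)^{2} = \left(\left(-5\right) \left(- \frac{19}{4}\right) - 11\right)^{2} = \left(\frac{95}{4} - 11\right)^{2} = \left(\frac{51}{4}\right)^{2} = \frac{2601}{16}$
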